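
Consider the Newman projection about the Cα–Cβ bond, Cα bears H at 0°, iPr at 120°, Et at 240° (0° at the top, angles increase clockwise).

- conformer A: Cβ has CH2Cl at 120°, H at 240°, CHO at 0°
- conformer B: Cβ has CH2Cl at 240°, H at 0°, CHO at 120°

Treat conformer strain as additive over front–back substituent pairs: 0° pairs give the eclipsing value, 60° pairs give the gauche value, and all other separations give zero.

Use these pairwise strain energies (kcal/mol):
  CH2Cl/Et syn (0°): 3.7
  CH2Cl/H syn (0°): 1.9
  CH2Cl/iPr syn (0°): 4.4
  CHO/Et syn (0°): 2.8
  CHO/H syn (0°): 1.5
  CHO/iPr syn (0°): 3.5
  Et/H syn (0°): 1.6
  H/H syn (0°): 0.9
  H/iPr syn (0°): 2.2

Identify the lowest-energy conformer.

A

A (eclipsed): H–CHO eclipsed, iPr–CH2Cl eclipsed, Et–H eclipsed; 1.5 + 4.4 + 1.6 = 7.5 kcal/mol.
B (eclipsed): H–H eclipsed, iPr–CHO eclipsed, Et–CH2Cl eclipsed; 0.9 + 3.5 + 3.7 = 8.1 kcal/mol.
A has the lowest total (7.5 kcal/mol).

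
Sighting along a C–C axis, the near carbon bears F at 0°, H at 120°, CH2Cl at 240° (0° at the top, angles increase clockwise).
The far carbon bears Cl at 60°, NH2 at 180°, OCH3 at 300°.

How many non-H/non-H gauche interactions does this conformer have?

4

Non-H gauche pairs: F(0°)/Cl(60°); F(0°)/OCH3(300°); CH2Cl(240°)/NH2(180°); CH2Cl(240°)/OCH3(300°) — 4 interactions.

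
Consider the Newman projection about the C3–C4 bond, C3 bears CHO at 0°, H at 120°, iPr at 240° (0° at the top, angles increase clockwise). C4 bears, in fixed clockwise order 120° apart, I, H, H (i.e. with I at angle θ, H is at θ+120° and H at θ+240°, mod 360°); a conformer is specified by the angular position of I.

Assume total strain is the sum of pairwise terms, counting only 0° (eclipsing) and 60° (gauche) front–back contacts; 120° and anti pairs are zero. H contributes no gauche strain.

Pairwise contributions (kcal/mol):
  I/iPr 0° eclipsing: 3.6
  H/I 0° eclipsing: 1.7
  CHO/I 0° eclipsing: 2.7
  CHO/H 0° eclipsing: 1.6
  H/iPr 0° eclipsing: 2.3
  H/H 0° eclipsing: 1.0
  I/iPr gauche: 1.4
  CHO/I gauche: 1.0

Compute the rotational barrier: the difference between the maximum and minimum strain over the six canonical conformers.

5.2 kcal/mol

I at 0° (eclipsed): CHO–I eclipsed, H–H eclipsed, iPr–H eclipsed; 2.7 + 1.0 + 2.3 = 6.0 kcal/mol.
I at 60° (staggered): CHO–I gauche; 1.0 = 1.0 kcal/mol.
I at 120° (eclipsed): CHO–H eclipsed, H–I eclipsed, iPr–H eclipsed; 1.6 + 1.7 + 2.3 = 5.6 kcal/mol.
I at 180° (staggered): iPr–I gauche; 1.4 = 1.4 kcal/mol.
I at 240° (eclipsed): CHO–H eclipsed, H–H eclipsed, iPr–I eclipsed; 1.6 + 1.0 + 3.6 = 6.2 kcal/mol.
I at 300° (staggered): CHO–I gauche, iPr–I gauche; 1.0 + 1.4 = 2.4 kcal/mol.
Max at 240° (6.2 kcal/mol), min at 60° (1.0 kcal/mol); barrier = 5.2 kcal/mol.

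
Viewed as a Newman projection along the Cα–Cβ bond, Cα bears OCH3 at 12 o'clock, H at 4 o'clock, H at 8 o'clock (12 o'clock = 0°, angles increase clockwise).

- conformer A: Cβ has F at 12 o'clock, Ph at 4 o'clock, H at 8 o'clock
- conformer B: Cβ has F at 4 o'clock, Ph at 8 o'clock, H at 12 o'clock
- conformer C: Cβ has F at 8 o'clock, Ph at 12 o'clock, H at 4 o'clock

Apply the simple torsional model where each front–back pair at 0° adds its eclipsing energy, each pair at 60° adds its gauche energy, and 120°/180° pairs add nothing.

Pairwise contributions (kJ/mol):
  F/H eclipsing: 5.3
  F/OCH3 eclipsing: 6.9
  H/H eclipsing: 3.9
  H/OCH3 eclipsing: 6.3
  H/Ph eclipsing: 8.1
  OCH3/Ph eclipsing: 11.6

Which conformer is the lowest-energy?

A (eclipsed): OCH3(0°)/F(0°) eclipsed 6.9; H(120°)/Ph(120°) eclipsed 8.1; H(240°)/H(240°) eclipsed 3.9 → 18.9 kJ/mol.
B (eclipsed): OCH3(0°)/H(0°) eclipsed 6.3; H(120°)/F(120°) eclipsed 5.3; H(240°)/Ph(240°) eclipsed 8.1 → 19.7 kJ/mol.
C (eclipsed): OCH3(0°)/Ph(0°) eclipsed 11.6; H(120°)/H(120°) eclipsed 3.9; H(240°)/F(240°) eclipsed 5.3 → 20.8 kJ/mol.
A has the lowest total (18.9 kJ/mol).

A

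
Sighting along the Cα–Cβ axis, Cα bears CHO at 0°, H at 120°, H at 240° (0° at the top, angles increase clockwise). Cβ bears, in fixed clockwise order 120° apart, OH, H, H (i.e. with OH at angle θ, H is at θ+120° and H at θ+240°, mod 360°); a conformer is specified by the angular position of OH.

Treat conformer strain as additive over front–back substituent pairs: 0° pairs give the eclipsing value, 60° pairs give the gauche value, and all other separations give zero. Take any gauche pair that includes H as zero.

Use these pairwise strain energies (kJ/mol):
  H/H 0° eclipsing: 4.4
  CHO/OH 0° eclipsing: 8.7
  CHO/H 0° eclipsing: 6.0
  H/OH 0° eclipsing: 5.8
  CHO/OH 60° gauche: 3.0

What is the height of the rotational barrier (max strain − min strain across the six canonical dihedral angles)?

17.5 kJ/mol

OH at 0° is eclipsed. CHO at 0° is eclipsed with OH at 0° (8.7); H at 120° is eclipsed with H at 120° (4.4); H at 240° is eclipsed with H at 240° (4.4). Total 17.5 kJ/mol.
OH at 60° is staggered. CHO at 0° is gauche with OH at 60° (3.0). Total 3.0 kJ/mol.
OH at 120° is eclipsed. CHO at 0° is eclipsed with H at 0° (6.0); H at 120° is eclipsed with OH at 120° (5.8); H at 240° is eclipsed with H at 240° (4.4). Total 16.2 kJ/mol.
OH at 180° (staggered): no non-H gauche contacts → 0.0 kJ/mol.
OH at 240° is eclipsed. CHO at 0° is eclipsed with H at 0° (6.0); H at 120° is eclipsed with H at 120° (4.4); H at 240° is eclipsed with OH at 240° (5.8). Total 16.2 kJ/mol.
OH at 300° is staggered. CHO at 0° is gauche with OH at 300° (3.0). Total 3.0 kJ/mol.
Max at 0° (17.5 kJ/mol), min at 180° (0.0 kJ/mol); barrier = 17.5 kJ/mol.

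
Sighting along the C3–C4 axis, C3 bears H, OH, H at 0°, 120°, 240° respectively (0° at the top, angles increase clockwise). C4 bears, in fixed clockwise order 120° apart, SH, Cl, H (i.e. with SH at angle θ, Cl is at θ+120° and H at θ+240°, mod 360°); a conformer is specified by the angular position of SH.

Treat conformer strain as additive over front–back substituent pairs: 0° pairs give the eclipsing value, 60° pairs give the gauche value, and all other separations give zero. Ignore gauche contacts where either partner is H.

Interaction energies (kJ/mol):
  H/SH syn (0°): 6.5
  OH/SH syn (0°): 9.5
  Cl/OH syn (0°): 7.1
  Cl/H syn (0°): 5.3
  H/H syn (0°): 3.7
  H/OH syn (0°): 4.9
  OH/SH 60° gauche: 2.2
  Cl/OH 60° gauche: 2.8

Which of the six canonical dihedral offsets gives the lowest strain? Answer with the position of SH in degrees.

180°

SH at 0° (eclipsed): H–SH eclipsed, OH–Cl eclipsed, H–H eclipsed; 6.5 + 7.1 + 3.7 = 17.3 kJ/mol.
SH at 60° (staggered): OH–SH gauche, OH–Cl gauche; 2.2 + 2.8 = 5.0 kJ/mol.
SH at 120° (eclipsed): H–H eclipsed, OH–SH eclipsed, H–Cl eclipsed; 3.7 + 9.5 + 5.3 = 18.5 kJ/mol.
SH at 180° (staggered): OH–SH gauche; 2.2 = 2.2 kJ/mol.
SH at 240° (eclipsed): H–Cl eclipsed, OH–H eclipsed, H–SH eclipsed; 5.3 + 4.9 + 6.5 = 16.7 kJ/mol.
SH at 300° (staggered): OH–Cl gauche; 2.8 = 2.8 kJ/mol.
The minimum (2.2 kJ/mol) occurs with SH at 180°.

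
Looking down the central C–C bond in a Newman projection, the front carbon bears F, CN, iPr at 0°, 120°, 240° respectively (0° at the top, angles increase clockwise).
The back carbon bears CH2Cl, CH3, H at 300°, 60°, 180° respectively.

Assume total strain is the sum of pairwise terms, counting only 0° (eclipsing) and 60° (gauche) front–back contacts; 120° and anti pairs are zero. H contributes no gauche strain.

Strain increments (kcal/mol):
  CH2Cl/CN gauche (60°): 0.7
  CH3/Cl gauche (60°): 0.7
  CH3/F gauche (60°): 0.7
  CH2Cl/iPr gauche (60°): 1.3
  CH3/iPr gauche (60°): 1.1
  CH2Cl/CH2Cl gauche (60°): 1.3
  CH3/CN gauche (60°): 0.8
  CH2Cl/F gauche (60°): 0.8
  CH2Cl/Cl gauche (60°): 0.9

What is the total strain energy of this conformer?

This conformer (staggered): F–CH2Cl gauche, F–CH3 gauche, CN–CH3 gauche, iPr–CH2Cl gauche; 0.8 + 0.7 + 0.8 + 1.3 = 3.6 kcal/mol.

3.6 kcal/mol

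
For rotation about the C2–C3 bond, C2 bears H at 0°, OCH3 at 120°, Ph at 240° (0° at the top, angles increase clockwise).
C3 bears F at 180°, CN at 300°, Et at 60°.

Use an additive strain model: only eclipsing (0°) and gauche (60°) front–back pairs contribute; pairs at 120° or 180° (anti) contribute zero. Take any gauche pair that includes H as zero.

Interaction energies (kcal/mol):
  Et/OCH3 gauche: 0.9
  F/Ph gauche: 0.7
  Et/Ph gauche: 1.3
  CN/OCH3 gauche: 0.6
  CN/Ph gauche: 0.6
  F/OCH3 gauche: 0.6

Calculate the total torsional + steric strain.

2.8 kcal/mol

This conformer is staggered. OCH3 at 120° is gauche with F at 180° (0.6); OCH3 at 120° is gauche with Et at 60° (0.9); Ph at 240° is gauche with F at 180° (0.7); Ph at 240° is gauche with CN at 300° (0.6). Total 2.8 kcal/mol.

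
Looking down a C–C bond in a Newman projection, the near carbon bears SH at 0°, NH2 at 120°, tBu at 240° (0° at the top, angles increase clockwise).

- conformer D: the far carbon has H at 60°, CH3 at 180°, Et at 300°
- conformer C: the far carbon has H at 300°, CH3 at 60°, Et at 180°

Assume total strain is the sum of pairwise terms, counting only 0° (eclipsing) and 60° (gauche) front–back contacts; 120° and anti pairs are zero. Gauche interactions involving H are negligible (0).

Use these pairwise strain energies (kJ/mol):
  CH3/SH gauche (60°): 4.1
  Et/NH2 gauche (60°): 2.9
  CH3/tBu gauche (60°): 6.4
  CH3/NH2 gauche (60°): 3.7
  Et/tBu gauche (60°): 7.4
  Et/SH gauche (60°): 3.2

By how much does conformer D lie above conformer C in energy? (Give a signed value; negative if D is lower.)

+2.6 kJ/mol

D (staggered): SH–Et gauche, NH2–CH3 gauche, tBu–CH3 gauche, tBu–Et gauche; 3.2 + 3.7 + 6.4 + 7.4 = 20.7 kJ/mol.
C (staggered): SH–CH3 gauche, NH2–CH3 gauche, NH2–Et gauche, tBu–Et gauche; 4.1 + 3.7 + 2.9 + 7.4 = 18.1 kJ/mol.
E(D) − E(C) = 20.7 − 18.1 = +2.6 kJ/mol.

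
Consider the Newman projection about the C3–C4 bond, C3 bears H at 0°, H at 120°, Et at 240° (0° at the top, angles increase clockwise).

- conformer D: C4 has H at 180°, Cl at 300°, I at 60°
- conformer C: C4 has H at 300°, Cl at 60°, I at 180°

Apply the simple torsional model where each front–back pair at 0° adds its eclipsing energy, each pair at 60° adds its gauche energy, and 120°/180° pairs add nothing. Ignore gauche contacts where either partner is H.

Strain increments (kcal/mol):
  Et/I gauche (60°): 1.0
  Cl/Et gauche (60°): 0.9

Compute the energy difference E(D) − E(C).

D is staggered. Et at 240° is gauche with Cl at 300° (0.9). Total 0.9 kcal/mol.
C is staggered. Et at 240° is gauche with I at 180° (1.0). Total 1.0 kcal/mol.
E(D) − E(C) = 0.9 − 1.0 = -0.1 kcal/mol.

-0.1 kcal/mol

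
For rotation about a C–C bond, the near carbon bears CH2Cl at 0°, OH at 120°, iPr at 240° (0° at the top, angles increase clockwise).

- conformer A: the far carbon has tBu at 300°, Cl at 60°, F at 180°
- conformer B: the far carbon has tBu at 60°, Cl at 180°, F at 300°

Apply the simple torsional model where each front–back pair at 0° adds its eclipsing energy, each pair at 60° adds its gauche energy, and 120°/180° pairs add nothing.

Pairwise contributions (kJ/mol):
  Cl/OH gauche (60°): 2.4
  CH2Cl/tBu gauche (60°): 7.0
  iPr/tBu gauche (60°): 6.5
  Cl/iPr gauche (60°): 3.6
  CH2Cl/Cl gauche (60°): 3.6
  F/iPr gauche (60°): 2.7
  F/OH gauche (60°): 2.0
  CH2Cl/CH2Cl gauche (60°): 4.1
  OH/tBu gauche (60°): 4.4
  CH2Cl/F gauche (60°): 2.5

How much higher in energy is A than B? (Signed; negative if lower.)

+1.6 kJ/mol

A (staggered): CH2Cl(0°)/tBu(300°) gauche 7.0; CH2Cl(0°)/Cl(60°) gauche 3.6; OH(120°)/Cl(60°) gauche 2.4; OH(120°)/F(180°) gauche 2.0; iPr(240°)/tBu(300°) gauche 6.5; iPr(240°)/F(180°) gauche 2.7 → 24.2 kJ/mol.
B (staggered): CH2Cl(0°)/tBu(60°) gauche 7.0; CH2Cl(0°)/F(300°) gauche 2.5; OH(120°)/tBu(60°) gauche 4.4; OH(120°)/Cl(180°) gauche 2.4; iPr(240°)/Cl(180°) gauche 3.6; iPr(240°)/F(300°) gauche 2.7 → 22.6 kJ/mol.
E(A) − E(B) = 24.2 − 22.6 = +1.6 kJ/mol.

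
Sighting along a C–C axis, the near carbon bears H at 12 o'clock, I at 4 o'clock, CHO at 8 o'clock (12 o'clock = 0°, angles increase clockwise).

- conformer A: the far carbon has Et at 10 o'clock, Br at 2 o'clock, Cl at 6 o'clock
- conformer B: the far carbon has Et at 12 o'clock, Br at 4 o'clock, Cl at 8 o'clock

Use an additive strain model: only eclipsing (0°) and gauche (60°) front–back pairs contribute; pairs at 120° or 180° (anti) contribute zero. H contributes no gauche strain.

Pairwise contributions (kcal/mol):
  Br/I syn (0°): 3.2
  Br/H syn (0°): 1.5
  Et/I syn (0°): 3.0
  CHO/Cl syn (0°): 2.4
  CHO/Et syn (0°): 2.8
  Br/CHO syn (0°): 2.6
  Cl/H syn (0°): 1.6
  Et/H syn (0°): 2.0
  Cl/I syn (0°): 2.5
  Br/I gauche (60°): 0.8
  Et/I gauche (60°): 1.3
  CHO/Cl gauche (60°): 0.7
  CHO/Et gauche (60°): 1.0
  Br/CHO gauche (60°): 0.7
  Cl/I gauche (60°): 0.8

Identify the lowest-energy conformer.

A

A is staggered. I at 120° is gauche with Br at 60° (0.8); I at 120° is gauche with Cl at 180° (0.8); CHO at 240° is gauche with Et at 300° (1.0); CHO at 240° is gauche with Cl at 180° (0.7). Total 3.3 kcal/mol.
B is eclipsed. H at 0° is eclipsed with Et at 0° (2.0); I at 120° is eclipsed with Br at 120° (3.2); CHO at 240° is eclipsed with Cl at 240° (2.4). Total 7.6 kcal/mol.
A has the lowest total (3.3 kcal/mol).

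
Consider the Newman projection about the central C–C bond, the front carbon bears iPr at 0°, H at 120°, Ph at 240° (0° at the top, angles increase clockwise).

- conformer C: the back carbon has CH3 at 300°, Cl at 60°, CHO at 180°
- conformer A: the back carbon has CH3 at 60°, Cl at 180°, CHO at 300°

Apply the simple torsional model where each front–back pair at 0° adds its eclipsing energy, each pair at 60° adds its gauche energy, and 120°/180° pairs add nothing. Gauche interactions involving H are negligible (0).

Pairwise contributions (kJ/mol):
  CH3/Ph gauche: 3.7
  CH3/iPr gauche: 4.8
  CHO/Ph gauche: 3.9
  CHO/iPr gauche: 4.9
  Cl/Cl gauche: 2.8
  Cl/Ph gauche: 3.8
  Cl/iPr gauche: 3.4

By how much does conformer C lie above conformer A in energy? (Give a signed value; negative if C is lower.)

-1.6 kJ/mol

C is staggered. iPr at 0° is gauche with CH3 at 300° (4.8); iPr at 0° is gauche with Cl at 60° (3.4); Ph at 240° is gauche with CH3 at 300° (3.7); Ph at 240° is gauche with CHO at 180° (3.9). Total 15.8 kJ/mol.
A is staggered. iPr at 0° is gauche with CH3 at 60° (4.8); iPr at 0° is gauche with CHO at 300° (4.9); Ph at 240° is gauche with Cl at 180° (3.8); Ph at 240° is gauche with CHO at 300° (3.9). Total 17.4 kJ/mol.
E(C) − E(A) = 15.8 − 17.4 = -1.6 kJ/mol.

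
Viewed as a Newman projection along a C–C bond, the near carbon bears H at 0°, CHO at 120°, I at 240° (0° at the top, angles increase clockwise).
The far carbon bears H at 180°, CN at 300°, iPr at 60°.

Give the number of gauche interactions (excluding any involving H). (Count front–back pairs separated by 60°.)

Non-H gauche pairs: CHO(120°)/iPr(60°); I(240°)/CN(300°) — 2 interactions.

2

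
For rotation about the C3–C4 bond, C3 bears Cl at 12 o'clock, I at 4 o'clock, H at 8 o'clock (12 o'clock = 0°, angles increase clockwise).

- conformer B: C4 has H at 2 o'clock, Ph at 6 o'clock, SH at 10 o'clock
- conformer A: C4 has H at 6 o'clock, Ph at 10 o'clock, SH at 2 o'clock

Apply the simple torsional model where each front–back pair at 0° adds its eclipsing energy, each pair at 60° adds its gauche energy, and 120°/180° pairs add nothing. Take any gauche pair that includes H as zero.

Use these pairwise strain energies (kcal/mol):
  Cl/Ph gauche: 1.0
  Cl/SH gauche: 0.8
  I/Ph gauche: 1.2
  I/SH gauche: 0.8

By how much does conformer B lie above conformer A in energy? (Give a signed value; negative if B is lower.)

B (staggered): Cl–SH gauche, I–Ph gauche; 0.8 + 1.2 = 2.0 kcal/mol.
A (staggered): Cl–Ph gauche, Cl–SH gauche, I–SH gauche; 1.0 + 0.8 + 0.8 = 2.6 kcal/mol.
E(B) − E(A) = 2.0 − 2.6 = -0.6 kcal/mol.

-0.6 kcal/mol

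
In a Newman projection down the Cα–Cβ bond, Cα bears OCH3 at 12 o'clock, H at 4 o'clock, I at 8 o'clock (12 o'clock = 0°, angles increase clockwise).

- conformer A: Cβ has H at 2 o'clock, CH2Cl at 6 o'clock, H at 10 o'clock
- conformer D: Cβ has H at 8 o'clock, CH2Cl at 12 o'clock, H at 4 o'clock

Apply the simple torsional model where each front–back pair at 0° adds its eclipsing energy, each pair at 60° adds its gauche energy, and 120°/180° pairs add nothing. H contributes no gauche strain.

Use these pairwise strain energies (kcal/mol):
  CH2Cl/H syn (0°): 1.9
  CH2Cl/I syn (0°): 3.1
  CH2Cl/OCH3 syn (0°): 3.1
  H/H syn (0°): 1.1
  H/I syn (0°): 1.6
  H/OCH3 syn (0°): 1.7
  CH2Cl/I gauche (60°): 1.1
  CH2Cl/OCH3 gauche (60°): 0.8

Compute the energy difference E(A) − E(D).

A (staggered): I–CH2Cl gauche; 1.1 = 1.1 kcal/mol.
D (eclipsed): OCH3–CH2Cl eclipsed, H–H eclipsed, I–H eclipsed; 3.1 + 1.1 + 1.6 = 5.8 kcal/mol.
E(A) − E(D) = 1.1 − 5.8 = -4.7 kcal/mol.

-4.7 kcal/mol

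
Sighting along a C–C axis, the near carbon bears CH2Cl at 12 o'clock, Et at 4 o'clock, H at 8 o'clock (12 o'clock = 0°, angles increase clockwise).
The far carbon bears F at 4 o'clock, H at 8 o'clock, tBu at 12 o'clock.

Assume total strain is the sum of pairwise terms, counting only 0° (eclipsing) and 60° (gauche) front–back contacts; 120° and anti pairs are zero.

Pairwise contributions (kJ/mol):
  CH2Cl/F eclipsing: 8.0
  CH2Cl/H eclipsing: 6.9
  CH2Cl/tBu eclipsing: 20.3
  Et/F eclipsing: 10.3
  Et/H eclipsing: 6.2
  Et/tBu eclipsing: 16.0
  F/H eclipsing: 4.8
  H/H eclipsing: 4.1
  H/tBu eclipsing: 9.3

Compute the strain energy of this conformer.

This conformer (eclipsed): CH2Cl–tBu eclipsed, Et–F eclipsed, H–H eclipsed; 20.3 + 10.3 + 4.1 = 34.7 kJ/mol.

34.7 kJ/mol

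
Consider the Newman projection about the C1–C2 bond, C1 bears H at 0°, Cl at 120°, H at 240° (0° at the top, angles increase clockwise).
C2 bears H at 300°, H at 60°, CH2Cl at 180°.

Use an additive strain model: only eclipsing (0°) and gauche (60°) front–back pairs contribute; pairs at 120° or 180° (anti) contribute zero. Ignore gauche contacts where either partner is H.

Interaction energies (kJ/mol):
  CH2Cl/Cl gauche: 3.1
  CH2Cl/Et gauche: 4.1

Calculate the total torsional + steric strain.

This conformer is staggered. Cl at 120° is gauche with CH2Cl at 180° (3.1). Total 3.1 kJ/mol.

3.1 kJ/mol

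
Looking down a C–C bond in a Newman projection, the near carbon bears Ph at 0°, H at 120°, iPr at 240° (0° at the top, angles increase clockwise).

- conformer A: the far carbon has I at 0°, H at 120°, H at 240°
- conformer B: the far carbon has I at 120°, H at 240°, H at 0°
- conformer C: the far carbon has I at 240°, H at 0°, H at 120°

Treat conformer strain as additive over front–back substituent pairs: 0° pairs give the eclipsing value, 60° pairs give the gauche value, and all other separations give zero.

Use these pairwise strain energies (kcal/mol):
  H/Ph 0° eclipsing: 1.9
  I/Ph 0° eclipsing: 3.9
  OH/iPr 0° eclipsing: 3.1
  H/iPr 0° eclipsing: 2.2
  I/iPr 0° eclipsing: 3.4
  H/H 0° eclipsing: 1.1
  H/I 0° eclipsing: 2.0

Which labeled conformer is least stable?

A

A is eclipsed. Ph at 0° is eclipsed with I at 0° (3.9); H at 120° is eclipsed with H at 120° (1.1); iPr at 240° is eclipsed with H at 240° (2.2). Total 7.2 kcal/mol.
B is eclipsed. Ph at 0° is eclipsed with H at 0° (1.9); H at 120° is eclipsed with I at 120° (2.0); iPr at 240° is eclipsed with H at 240° (2.2). Total 6.1 kcal/mol.
C is eclipsed. Ph at 0° is eclipsed with H at 0° (1.9); H at 120° is eclipsed with H at 120° (1.1); iPr at 240° is eclipsed with I at 240° (3.4). Total 6.4 kcal/mol.
A has the highest total (7.2 kcal/mol).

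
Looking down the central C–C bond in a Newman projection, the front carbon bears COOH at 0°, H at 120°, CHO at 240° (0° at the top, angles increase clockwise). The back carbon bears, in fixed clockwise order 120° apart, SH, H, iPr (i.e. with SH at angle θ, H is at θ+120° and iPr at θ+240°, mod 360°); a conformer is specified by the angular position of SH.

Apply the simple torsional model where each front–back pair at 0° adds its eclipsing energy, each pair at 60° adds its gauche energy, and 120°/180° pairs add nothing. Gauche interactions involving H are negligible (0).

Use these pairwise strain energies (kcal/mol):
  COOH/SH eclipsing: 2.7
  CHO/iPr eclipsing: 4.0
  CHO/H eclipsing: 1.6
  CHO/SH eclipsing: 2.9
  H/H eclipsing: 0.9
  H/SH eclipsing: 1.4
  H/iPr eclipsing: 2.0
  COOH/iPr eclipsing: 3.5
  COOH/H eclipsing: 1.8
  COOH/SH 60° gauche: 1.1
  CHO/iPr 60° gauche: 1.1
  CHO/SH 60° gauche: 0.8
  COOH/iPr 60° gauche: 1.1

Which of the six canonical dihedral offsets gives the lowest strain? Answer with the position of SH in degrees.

180°

SH at 0° (eclipsed): COOH(0°)/SH(0°) eclipsed 2.7; H(120°)/H(120°) eclipsed 0.9; CHO(240°)/iPr(240°) eclipsed 4.0 → 7.6 kcal/mol.
SH at 60° (staggered): COOH(0°)/SH(60°) gauche 1.1; COOH(0°)/iPr(300°) gauche 1.1; CHO(240°)/iPr(300°) gauche 1.1 → 3.3 kcal/mol.
SH at 120° (eclipsed): COOH(0°)/iPr(0°) eclipsed 3.5; H(120°)/SH(120°) eclipsed 1.4; CHO(240°)/H(240°) eclipsed 1.6 → 6.5 kcal/mol.
SH at 180° (staggered): COOH(0°)/iPr(60°) gauche 1.1; CHO(240°)/SH(180°) gauche 0.8 → 1.9 kcal/mol.
SH at 240° (eclipsed): COOH(0°)/H(0°) eclipsed 1.8; H(120°)/iPr(120°) eclipsed 2.0; CHO(240°)/SH(240°) eclipsed 2.9 → 6.7 kcal/mol.
SH at 300° (staggered): COOH(0°)/SH(300°) gauche 1.1; CHO(240°)/SH(300°) gauche 0.8; CHO(240°)/iPr(180°) gauche 1.1 → 3.0 kcal/mol.
The minimum (1.9 kcal/mol) occurs with SH at 180°.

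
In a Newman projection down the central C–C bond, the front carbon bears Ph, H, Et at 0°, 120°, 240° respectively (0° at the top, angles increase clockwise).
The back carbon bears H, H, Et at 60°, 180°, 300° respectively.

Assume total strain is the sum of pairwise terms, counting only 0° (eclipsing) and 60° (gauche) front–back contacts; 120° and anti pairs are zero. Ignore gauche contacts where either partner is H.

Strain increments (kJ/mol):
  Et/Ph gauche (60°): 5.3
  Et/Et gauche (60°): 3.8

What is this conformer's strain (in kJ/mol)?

This conformer (staggered): Ph(0°)/Et(300°) gauche 5.3; Et(240°)/Et(300°) gauche 3.8 → 9.1 kJ/mol.

9.1 kJ/mol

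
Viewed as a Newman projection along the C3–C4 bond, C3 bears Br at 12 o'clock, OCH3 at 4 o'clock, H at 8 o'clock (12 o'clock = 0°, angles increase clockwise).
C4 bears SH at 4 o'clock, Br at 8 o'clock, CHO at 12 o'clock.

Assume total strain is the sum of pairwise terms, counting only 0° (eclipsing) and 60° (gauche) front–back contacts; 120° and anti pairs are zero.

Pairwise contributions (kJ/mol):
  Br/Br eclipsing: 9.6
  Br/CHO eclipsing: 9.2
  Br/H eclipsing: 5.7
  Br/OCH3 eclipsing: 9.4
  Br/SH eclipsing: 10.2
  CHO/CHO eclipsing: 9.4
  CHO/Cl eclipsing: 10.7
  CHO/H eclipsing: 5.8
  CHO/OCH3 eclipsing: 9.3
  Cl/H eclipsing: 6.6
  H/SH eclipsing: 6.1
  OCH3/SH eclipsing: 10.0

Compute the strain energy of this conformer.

24.9 kJ/mol

This conformer is eclipsed. Br at 0° is eclipsed with CHO at 0° (9.2); OCH3 at 120° is eclipsed with SH at 120° (10.0); H at 240° is eclipsed with Br at 240° (5.7). Total 24.9 kJ/mol.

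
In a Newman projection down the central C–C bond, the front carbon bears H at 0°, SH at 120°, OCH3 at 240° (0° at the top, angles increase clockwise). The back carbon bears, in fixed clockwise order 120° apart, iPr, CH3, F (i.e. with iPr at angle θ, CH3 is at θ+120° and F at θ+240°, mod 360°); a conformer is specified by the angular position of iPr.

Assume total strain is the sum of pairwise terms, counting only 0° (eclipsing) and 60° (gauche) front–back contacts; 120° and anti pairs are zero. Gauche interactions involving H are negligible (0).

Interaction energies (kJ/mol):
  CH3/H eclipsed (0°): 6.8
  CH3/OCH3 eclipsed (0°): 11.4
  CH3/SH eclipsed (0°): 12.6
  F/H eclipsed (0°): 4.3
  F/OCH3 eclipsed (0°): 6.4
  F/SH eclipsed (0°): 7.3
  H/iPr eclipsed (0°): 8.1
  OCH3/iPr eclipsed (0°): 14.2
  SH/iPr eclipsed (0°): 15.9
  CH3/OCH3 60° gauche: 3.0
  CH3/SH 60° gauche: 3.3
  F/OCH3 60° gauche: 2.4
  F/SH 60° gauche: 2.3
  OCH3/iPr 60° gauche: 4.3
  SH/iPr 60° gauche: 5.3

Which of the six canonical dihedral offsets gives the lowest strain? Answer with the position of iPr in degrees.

iPr at 0° is eclipsed. H at 0° is eclipsed with iPr at 0° (8.1); SH at 120° is eclipsed with CH3 at 120° (12.6); OCH3 at 240° is eclipsed with F at 240° (6.4). Total 27.1 kJ/mol.
iPr at 60° is staggered. SH at 120° is gauche with iPr at 60° (5.3); SH at 120° is gauche with CH3 at 180° (3.3); OCH3 at 240° is gauche with CH3 at 180° (3.0); OCH3 at 240° is gauche with F at 300° (2.4). Total 14.0 kJ/mol.
iPr at 120° is eclipsed. H at 0° is eclipsed with F at 0° (4.3); SH at 120° is eclipsed with iPr at 120° (15.9); OCH3 at 240° is eclipsed with CH3 at 240° (11.4). Total 31.6 kJ/mol.
iPr at 180° is staggered. SH at 120° is gauche with iPr at 180° (5.3); SH at 120° is gauche with F at 60° (2.3); OCH3 at 240° is gauche with iPr at 180° (4.3); OCH3 at 240° is gauche with CH3 at 300° (3.0). Total 14.9 kJ/mol.
iPr at 240° is eclipsed. H at 0° is eclipsed with CH3 at 0° (6.8); SH at 120° is eclipsed with F at 120° (7.3); OCH3 at 240° is eclipsed with iPr at 240° (14.2). Total 28.3 kJ/mol.
iPr at 300° is staggered. SH at 120° is gauche with CH3 at 60° (3.3); SH at 120° is gauche with F at 180° (2.3); OCH3 at 240° is gauche with iPr at 300° (4.3); OCH3 at 240° is gauche with F at 180° (2.4). Total 12.3 kJ/mol.
The minimum (12.3 kJ/mol) occurs with iPr at 300°.

300°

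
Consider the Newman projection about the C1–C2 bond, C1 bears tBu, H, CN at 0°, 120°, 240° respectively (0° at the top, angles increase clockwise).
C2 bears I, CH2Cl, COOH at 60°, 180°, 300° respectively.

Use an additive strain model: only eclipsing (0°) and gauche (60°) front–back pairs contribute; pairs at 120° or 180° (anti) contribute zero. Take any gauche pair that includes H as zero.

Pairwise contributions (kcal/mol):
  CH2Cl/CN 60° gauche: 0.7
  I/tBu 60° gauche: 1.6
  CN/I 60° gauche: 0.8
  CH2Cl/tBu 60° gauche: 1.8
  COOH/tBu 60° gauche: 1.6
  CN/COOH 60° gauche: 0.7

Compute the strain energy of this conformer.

This conformer (staggered): tBu(0°)/I(60°) gauche 1.6; tBu(0°)/COOH(300°) gauche 1.6; CN(240°)/CH2Cl(180°) gauche 0.7; CN(240°)/COOH(300°) gauche 0.7 → 4.6 kcal/mol.

4.6 kcal/mol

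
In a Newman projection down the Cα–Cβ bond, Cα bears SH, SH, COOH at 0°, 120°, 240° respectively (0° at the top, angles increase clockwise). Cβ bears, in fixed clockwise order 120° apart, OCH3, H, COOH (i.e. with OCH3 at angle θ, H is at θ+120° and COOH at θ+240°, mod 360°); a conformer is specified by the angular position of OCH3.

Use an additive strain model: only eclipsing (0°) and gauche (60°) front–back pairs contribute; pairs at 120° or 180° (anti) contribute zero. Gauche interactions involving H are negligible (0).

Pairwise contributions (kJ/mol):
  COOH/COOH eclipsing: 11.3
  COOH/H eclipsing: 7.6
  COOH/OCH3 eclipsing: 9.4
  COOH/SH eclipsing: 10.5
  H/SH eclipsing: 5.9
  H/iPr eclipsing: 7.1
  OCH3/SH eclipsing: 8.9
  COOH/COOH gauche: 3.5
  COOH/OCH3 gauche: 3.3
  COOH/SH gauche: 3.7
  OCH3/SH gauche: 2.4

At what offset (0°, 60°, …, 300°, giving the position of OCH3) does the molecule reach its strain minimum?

OCH3 at 0° (eclipsed): SH(0°)/OCH3(0°) eclipsed 8.9; SH(120°)/H(120°) eclipsed 5.9; COOH(240°)/COOH(240°) eclipsed 11.3 → 26.1 kJ/mol.
OCH3 at 60° (staggered): SH(0°)/OCH3(60°) gauche 2.4; SH(0°)/COOH(300°) gauche 3.7; SH(120°)/OCH3(60°) gauche 2.4; COOH(240°)/COOH(300°) gauche 3.5 → 12.0 kJ/mol.
OCH3 at 120° (eclipsed): SH(0°)/COOH(0°) eclipsed 10.5; SH(120°)/OCH3(120°) eclipsed 8.9; COOH(240°)/H(240°) eclipsed 7.6 → 27.0 kJ/mol.
OCH3 at 180° (staggered): SH(0°)/COOH(60°) gauche 3.7; SH(120°)/OCH3(180°) gauche 2.4; SH(120°)/COOH(60°) gauche 3.7; COOH(240°)/OCH3(180°) gauche 3.3 → 13.1 kJ/mol.
OCH3 at 240° (eclipsed): SH(0°)/H(0°) eclipsed 5.9; SH(120°)/COOH(120°) eclipsed 10.5; COOH(240°)/OCH3(240°) eclipsed 9.4 → 25.8 kJ/mol.
OCH3 at 300° (staggered): SH(0°)/OCH3(300°) gauche 2.4; SH(120°)/COOH(180°) gauche 3.7; COOH(240°)/OCH3(300°) gauche 3.3; COOH(240°)/COOH(180°) gauche 3.5 → 12.9 kJ/mol.
The minimum (12.0 kJ/mol) occurs with OCH3 at 60°.

60°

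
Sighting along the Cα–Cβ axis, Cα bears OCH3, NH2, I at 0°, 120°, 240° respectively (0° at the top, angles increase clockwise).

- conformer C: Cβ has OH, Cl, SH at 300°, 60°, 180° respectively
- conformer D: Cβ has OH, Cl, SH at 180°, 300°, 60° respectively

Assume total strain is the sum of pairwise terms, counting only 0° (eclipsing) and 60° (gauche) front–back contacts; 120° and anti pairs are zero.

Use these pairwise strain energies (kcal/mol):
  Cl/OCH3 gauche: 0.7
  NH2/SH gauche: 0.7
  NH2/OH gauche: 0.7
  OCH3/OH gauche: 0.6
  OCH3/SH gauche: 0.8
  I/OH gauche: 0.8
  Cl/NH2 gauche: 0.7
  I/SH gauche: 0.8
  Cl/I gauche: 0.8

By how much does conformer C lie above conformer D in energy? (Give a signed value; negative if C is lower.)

C (staggered): OCH3(0°)/OH(300°) gauche 0.6; OCH3(0°)/Cl(60°) gauche 0.7; NH2(120°)/Cl(60°) gauche 0.7; NH2(120°)/SH(180°) gauche 0.7; I(240°)/OH(300°) gauche 0.8; I(240°)/SH(180°) gauche 0.8 → 4.3 kcal/mol.
D (staggered): OCH3(0°)/Cl(300°) gauche 0.7; OCH3(0°)/SH(60°) gauche 0.8; NH2(120°)/OH(180°) gauche 0.7; NH2(120°)/SH(60°) gauche 0.7; I(240°)/OH(180°) gauche 0.8; I(240°)/Cl(300°) gauche 0.8 → 4.5 kcal/mol.
E(C) − E(D) = 4.3 − 4.5 = -0.2 kcal/mol.

-0.2 kcal/mol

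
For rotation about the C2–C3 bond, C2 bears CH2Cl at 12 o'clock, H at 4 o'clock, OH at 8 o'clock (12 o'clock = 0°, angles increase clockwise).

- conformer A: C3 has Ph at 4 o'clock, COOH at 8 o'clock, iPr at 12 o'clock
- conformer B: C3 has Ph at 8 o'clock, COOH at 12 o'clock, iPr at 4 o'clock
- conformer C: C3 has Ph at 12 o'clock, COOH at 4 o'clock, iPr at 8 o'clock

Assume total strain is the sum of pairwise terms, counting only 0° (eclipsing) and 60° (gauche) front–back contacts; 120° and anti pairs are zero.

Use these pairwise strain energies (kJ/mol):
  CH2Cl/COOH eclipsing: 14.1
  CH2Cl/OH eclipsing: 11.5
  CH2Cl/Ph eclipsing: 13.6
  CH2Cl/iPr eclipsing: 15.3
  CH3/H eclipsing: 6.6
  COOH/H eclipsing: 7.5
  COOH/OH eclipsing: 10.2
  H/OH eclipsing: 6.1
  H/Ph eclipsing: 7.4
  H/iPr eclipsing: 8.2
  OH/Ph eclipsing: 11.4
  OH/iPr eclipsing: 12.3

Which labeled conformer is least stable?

B

A is eclipsed. CH2Cl at 0° is eclipsed with iPr at 0° (15.3); H at 120° is eclipsed with Ph at 120° (7.4); OH at 240° is eclipsed with COOH at 240° (10.2). Total 32.9 kJ/mol.
B is eclipsed. CH2Cl at 0° is eclipsed with COOH at 0° (14.1); H at 120° is eclipsed with iPr at 120° (8.2); OH at 240° is eclipsed with Ph at 240° (11.4). Total 33.7 kJ/mol.
C is eclipsed. CH2Cl at 0° is eclipsed with Ph at 0° (13.6); H at 120° is eclipsed with COOH at 120° (7.5); OH at 240° is eclipsed with iPr at 240° (12.3). Total 33.4 kJ/mol.
B has the highest total (33.7 kJ/mol).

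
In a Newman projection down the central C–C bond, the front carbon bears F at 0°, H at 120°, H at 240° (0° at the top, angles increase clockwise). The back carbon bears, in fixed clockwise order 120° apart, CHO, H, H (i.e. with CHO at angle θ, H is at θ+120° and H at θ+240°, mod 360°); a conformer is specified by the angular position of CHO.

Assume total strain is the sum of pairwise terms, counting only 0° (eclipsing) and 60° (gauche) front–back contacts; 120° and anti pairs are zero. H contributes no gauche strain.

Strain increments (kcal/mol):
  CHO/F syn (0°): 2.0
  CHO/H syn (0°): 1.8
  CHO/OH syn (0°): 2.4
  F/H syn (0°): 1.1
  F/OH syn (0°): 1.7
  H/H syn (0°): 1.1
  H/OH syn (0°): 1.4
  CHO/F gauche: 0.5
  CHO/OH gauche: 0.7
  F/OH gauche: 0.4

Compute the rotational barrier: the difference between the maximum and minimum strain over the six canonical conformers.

CHO at 0° (eclipsed): F–CHO eclipsed, H–H eclipsed, H–H eclipsed; 2.0 + 1.1 + 1.1 = 4.2 kcal/mol.
CHO at 60° (staggered): F–CHO gauche; 0.5 = 0.5 kcal/mol.
CHO at 120° (eclipsed): F–H eclipsed, H–CHO eclipsed, H–H eclipsed; 1.1 + 1.8 + 1.1 = 4.0 kcal/mol.
CHO at 180° (staggered): no non-H gauche contacts → 0.0 kcal/mol.
CHO at 240° (eclipsed): F–H eclipsed, H–H eclipsed, H–CHO eclipsed; 1.1 + 1.1 + 1.8 = 4.0 kcal/mol.
CHO at 300° (staggered): F–CHO gauche; 0.5 = 0.5 kcal/mol.
Max at 0° (4.2 kcal/mol), min at 180° (0.0 kcal/mol); barrier = 4.2 kcal/mol.

4.2 kcal/mol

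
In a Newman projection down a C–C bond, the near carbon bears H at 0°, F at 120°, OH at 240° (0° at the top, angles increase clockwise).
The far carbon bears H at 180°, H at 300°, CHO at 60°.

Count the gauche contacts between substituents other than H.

1

Non-H gauche pairs: F(120°)/CHO(60°) — 1 interaction.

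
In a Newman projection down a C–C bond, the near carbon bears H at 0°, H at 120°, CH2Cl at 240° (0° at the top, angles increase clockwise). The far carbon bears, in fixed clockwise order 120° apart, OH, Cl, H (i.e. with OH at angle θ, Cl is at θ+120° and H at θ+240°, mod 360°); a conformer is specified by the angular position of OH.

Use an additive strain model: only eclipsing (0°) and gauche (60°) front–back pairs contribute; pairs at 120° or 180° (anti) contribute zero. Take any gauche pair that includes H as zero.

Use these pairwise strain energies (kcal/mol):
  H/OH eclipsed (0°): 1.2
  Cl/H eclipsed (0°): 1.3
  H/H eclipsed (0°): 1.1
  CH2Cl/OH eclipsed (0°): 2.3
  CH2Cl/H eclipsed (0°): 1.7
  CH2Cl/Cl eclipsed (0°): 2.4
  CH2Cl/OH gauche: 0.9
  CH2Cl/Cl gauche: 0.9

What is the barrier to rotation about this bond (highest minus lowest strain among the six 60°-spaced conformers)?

OH at 0° is eclipsed. H at 0° is eclipsed with OH at 0° (1.2); H at 120° is eclipsed with Cl at 120° (1.3); CH2Cl at 240° is eclipsed with H at 240° (1.7). Total 4.2 kcal/mol.
OH at 60° is staggered. CH2Cl at 240° is gauche with Cl at 180° (0.9). Total 0.9 kcal/mol.
OH at 120° is eclipsed. H at 0° is eclipsed with H at 0° (1.1); H at 120° is eclipsed with OH at 120° (1.2); CH2Cl at 240° is eclipsed with Cl at 240° (2.4). Total 4.7 kcal/mol.
OH at 180° is staggered. CH2Cl at 240° is gauche with OH at 180° (0.9); CH2Cl at 240° is gauche with Cl at 300° (0.9). Total 1.8 kcal/mol.
OH at 240° is eclipsed. H at 0° is eclipsed with Cl at 0° (1.3); H at 120° is eclipsed with H at 120° (1.1); CH2Cl at 240° is eclipsed with OH at 240° (2.3). Total 4.7 kcal/mol.
OH at 300° is staggered. CH2Cl at 240° is gauche with OH at 300° (0.9). Total 0.9 kcal/mol.
Max at 120° (4.7 kcal/mol), min at 60° (0.9 kcal/mol); barrier = 3.8 kcal/mol.

3.8 kcal/mol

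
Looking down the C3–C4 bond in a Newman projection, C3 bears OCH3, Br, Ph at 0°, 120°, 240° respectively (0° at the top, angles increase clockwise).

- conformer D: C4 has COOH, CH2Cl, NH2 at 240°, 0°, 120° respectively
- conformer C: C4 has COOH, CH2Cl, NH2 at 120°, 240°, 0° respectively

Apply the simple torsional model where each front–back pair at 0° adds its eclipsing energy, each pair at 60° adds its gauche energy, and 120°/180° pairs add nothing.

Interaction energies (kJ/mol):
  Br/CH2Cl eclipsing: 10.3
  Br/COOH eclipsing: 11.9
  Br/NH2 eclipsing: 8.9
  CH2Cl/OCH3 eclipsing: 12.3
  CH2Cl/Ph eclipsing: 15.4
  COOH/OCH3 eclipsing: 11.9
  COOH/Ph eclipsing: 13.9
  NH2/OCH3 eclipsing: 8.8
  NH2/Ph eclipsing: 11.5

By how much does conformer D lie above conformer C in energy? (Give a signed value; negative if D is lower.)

-1.0 kJ/mol

D (eclipsed): OCH3(0°)/CH2Cl(0°) eclipsed 12.3; Br(120°)/NH2(120°) eclipsed 8.9; Ph(240°)/COOH(240°) eclipsed 13.9 → 35.1 kJ/mol.
C (eclipsed): OCH3(0°)/NH2(0°) eclipsed 8.8; Br(120°)/COOH(120°) eclipsed 11.9; Ph(240°)/CH2Cl(240°) eclipsed 15.4 → 36.1 kJ/mol.
E(D) − E(C) = 35.1 − 36.1 = -1.0 kJ/mol.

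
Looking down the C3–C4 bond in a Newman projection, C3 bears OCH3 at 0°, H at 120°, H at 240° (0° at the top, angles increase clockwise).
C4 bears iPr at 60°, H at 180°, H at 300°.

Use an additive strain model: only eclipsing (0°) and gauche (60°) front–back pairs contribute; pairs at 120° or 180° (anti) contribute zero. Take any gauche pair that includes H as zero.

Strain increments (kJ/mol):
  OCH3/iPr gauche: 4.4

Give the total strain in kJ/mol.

4.4 kJ/mol

This conformer is staggered. OCH3 at 0° is gauche with iPr at 60° (4.4). Total 4.4 kJ/mol.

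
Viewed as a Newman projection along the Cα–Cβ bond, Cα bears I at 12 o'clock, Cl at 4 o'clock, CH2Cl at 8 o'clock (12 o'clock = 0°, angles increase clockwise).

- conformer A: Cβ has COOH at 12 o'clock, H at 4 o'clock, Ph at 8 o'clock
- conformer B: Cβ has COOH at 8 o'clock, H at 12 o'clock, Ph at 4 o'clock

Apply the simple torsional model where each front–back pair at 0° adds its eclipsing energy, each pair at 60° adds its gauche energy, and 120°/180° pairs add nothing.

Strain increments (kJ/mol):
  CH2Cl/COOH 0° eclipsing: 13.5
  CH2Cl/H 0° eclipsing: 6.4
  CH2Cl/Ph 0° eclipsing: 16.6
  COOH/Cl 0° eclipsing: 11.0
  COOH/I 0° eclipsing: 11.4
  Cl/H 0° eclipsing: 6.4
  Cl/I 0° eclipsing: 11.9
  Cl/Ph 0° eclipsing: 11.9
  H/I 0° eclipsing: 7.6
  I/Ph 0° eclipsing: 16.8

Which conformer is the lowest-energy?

B

A (eclipsed): I(0°)/COOH(0°) eclipsed 11.4; Cl(120°)/H(120°) eclipsed 6.4; CH2Cl(240°)/Ph(240°) eclipsed 16.6 → 34.4 kJ/mol.
B (eclipsed): I(0°)/H(0°) eclipsed 7.6; Cl(120°)/Ph(120°) eclipsed 11.9; CH2Cl(240°)/COOH(240°) eclipsed 13.5 → 33.0 kJ/mol.
B has the lowest total (33.0 kJ/mol).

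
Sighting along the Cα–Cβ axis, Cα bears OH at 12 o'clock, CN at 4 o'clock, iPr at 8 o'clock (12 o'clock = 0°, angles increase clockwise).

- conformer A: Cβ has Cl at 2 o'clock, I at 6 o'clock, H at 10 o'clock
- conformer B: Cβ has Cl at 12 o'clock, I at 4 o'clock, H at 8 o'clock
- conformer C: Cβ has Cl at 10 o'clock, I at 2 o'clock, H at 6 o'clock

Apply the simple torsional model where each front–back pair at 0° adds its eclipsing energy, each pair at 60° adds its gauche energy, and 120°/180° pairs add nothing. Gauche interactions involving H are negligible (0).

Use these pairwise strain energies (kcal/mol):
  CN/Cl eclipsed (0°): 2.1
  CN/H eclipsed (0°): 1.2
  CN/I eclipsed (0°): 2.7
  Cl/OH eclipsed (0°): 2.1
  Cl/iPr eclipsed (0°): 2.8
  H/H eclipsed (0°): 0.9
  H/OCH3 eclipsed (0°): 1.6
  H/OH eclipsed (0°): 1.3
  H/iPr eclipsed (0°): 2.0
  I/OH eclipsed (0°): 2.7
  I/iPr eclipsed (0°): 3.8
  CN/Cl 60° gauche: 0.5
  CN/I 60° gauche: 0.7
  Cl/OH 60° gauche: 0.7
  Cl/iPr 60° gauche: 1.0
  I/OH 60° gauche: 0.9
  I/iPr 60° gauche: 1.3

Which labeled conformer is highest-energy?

A (staggered): OH(0°)/Cl(60°) gauche 0.7; CN(120°)/Cl(60°) gauche 0.5; CN(120°)/I(180°) gauche 0.7; iPr(240°)/I(180°) gauche 1.3 → 3.2 kcal/mol.
B (eclipsed): OH(0°)/Cl(0°) eclipsed 2.1; CN(120°)/I(120°) eclipsed 2.7; iPr(240°)/H(240°) eclipsed 2.0 → 6.8 kcal/mol.
C (staggered): OH(0°)/Cl(300°) gauche 0.7; OH(0°)/I(60°) gauche 0.9; CN(120°)/I(60°) gauche 0.7; iPr(240°)/Cl(300°) gauche 1.0 → 3.3 kcal/mol.
B has the highest total (6.8 kcal/mol).

B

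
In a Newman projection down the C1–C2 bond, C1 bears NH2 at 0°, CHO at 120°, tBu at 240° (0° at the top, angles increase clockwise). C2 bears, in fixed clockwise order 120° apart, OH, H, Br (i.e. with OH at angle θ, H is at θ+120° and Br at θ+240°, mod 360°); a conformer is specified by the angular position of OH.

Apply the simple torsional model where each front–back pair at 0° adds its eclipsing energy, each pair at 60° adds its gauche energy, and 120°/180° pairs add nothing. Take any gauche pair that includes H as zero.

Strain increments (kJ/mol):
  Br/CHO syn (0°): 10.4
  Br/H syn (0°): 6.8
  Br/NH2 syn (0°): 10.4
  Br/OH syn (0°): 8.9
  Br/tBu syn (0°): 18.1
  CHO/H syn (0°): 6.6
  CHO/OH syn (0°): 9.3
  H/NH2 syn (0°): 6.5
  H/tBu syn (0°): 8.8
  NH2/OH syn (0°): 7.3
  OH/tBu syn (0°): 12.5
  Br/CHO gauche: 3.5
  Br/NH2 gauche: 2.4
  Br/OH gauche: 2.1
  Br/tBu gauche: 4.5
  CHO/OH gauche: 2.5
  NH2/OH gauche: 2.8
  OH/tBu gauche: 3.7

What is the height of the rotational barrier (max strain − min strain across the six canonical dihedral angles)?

19.9 kJ/mol

OH at 0° (eclipsed): NH2(0°)/OH(0°) eclipsed 7.3; CHO(120°)/H(120°) eclipsed 6.6; tBu(240°)/Br(240°) eclipsed 18.1 → 32.0 kJ/mol.
OH at 60° (staggered): NH2(0°)/OH(60°) gauche 2.8; NH2(0°)/Br(300°) gauche 2.4; CHO(120°)/OH(60°) gauche 2.5; tBu(240°)/Br(300°) gauche 4.5 → 12.2 kJ/mol.
OH at 120° (eclipsed): NH2(0°)/Br(0°) eclipsed 10.4; CHO(120°)/OH(120°) eclipsed 9.3; tBu(240°)/H(240°) eclipsed 8.8 → 28.5 kJ/mol.
OH at 180° (staggered): NH2(0°)/Br(60°) gauche 2.4; CHO(120°)/OH(180°) gauche 2.5; CHO(120°)/Br(60°) gauche 3.5; tBu(240°)/OH(180°) gauche 3.7 → 12.1 kJ/mol.
OH at 240° (eclipsed): NH2(0°)/H(0°) eclipsed 6.5; CHO(120°)/Br(120°) eclipsed 10.4; tBu(240°)/OH(240°) eclipsed 12.5 → 29.4 kJ/mol.
OH at 300° (staggered): NH2(0°)/OH(300°) gauche 2.8; CHO(120°)/Br(180°) gauche 3.5; tBu(240°)/OH(300°) gauche 3.7; tBu(240°)/Br(180°) gauche 4.5 → 14.5 kJ/mol.
Max at 0° (32.0 kJ/mol), min at 180° (12.1 kJ/mol); barrier = 19.9 kJ/mol.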